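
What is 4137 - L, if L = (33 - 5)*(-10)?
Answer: 4417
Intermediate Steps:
L = -280 (L = 28*(-10) = -280)
4137 - L = 4137 - 1*(-280) = 4137 + 280 = 4417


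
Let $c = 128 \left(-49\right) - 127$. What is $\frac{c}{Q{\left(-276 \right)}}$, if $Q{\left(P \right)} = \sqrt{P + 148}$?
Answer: $\frac{6399 i \sqrt{2}}{16} \approx 565.6 i$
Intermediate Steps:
$Q{\left(P \right)} = \sqrt{148 + P}$
$c = -6399$ ($c = -6272 - 127 = -6399$)
$\frac{c}{Q{\left(-276 \right)}} = - \frac{6399}{\sqrt{148 - 276}} = - \frac{6399}{\sqrt{-128}} = - \frac{6399}{8 i \sqrt{2}} = - 6399 \left(- \frac{i \sqrt{2}}{16}\right) = \frac{6399 i \sqrt{2}}{16}$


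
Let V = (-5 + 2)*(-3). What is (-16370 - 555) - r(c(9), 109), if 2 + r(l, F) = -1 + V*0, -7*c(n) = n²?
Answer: -16922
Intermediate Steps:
c(n) = -n²/7
V = 9 (V = -3*(-3) = 9)
r(l, F) = -3 (r(l, F) = -2 + (-1 + 9*0) = -2 + (-1 + 0) = -2 - 1 = -3)
(-16370 - 555) - r(c(9), 109) = (-16370 - 555) - 1*(-3) = -16925 + 3 = -16922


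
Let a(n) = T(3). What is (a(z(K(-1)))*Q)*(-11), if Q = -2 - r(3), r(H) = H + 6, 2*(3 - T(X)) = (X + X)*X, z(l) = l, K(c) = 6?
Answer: -726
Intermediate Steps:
T(X) = 3 - X**2 (T(X) = 3 - (X + X)*X/2 = 3 - 2*X*X/2 = 3 - X**2)
r(H) = 6 + H
a(n) = -6 (a(n) = 3 - 1*3**2 = 3 - 1*9 = 3 - 9 = -6)
Q = -11 (Q = -2 - (6 + 3) = -2 - 1*9 = -2 - 9 = -11)
(a(z(K(-1)))*Q)*(-11) = -6*(-11)*(-11) = 66*(-11) = -726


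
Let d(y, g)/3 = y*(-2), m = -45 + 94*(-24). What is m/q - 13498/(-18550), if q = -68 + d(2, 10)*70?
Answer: 27469867/8421700 ≈ 3.2618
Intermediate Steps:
m = -2301 (m = -45 - 2256 = -2301)
d(y, g) = -6*y (d(y, g) = 3*(y*(-2)) = 3*(-2*y) = -6*y)
q = -908 (q = -68 - 6*2*70 = -68 - 12*70 = -68 - 840 = -908)
m/q - 13498/(-18550) = -2301/(-908) - 13498/(-18550) = -2301*(-1/908) - 13498*(-1/18550) = 2301/908 + 6749/9275 = 27469867/8421700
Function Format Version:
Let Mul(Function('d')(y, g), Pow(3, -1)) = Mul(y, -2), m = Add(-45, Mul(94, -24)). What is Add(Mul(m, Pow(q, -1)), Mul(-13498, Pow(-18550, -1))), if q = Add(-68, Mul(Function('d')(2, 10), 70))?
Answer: Rational(27469867, 8421700) ≈ 3.2618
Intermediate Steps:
m = -2301 (m = Add(-45, -2256) = -2301)
Function('d')(y, g) = Mul(-6, y) (Function('d')(y, g) = Mul(3, Mul(y, -2)) = Mul(3, Mul(-2, y)) = Mul(-6, y))
q = -908 (q = Add(-68, Mul(Mul(-6, 2), 70)) = Add(-68, Mul(-12, 70)) = Add(-68, -840) = -908)
Add(Mul(m, Pow(q, -1)), Mul(-13498, Pow(-18550, -1))) = Add(Mul(-2301, Pow(-908, -1)), Mul(-13498, Pow(-18550, -1))) = Add(Mul(-2301, Rational(-1, 908)), Mul(-13498, Rational(-1, 18550))) = Add(Rational(2301, 908), Rational(6749, 9275)) = Rational(27469867, 8421700)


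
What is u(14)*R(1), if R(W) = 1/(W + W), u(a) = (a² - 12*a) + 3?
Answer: 31/2 ≈ 15.500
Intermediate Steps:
u(a) = 3 + a² - 12*a
R(W) = 1/(2*W)
u(14)*R(1) = (3 + 14² - 12*14)*((½)/1) = (3 + 196 - 168)*((½)*1) = 31*(½) = 31/2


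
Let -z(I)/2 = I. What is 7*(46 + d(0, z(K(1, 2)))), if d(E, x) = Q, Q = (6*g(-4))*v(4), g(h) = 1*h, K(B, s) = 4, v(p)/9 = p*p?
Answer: -23870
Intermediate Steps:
v(p) = 9*p² (v(p) = 9*(p*p) = 9*p²)
z(I) = -2*I
g(h) = h
Q = -3456 (Q = (6*(-4))*(9*4²) = -216*16 = -24*144 = -3456)
d(E, x) = -3456
7*(46 + d(0, z(K(1, 2)))) = 7*(46 - 3456) = 7*(-3410) = -23870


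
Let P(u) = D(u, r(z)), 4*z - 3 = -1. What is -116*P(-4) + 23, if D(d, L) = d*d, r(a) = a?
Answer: -1833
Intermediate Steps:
z = ½ (z = ¾ + (¼)*(-1) = ¾ - ¼ = ½ ≈ 0.50000)
D(d, L) = d²
P(u) = u²
-116*P(-4) + 23 = -116*(-4)² + 23 = -116*16 + 23 = -1856 + 23 = -1833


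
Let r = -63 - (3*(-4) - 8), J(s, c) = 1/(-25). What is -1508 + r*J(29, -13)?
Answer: -37657/25 ≈ -1506.3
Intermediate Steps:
J(s, c) = -1/25
r = -43 (r = -63 - (-12 - 8) = -63 - 1*(-20) = -63 + 20 = -43)
-1508 + r*J(29, -13) = -1508 - 43*(-1/25) = -1508 + 43/25 = -37657/25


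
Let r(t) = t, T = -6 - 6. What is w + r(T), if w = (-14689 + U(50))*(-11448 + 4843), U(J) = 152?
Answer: 96016873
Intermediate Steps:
T = -12
w = 96016885 (w = (-14689 + 152)*(-11448 + 4843) = -14537*(-6605) = 96016885)
w + r(T) = 96016885 - 12 = 96016873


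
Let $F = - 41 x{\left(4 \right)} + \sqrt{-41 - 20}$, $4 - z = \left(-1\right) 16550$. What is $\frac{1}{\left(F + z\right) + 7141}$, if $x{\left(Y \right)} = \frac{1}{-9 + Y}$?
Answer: $\frac{592580}{14046043781} - \frac{25 i \sqrt{61}}{14046043781} \approx 4.2188 \cdot 10^{-5} - 1.3901 \cdot 10^{-8} i$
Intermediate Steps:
$z = 16554$ ($z = 4 - \left(-1\right) 16550 = 4 - -16550 = 4 + 16550 = 16554$)
$F = \frac{41}{5} + i \sqrt{61}$ ($F = - \frac{41}{-9 + 4} + \sqrt{-41 - 20} = - \frac{41}{-5} + \sqrt{-61} = \left(-41\right) \left(- \frac{1}{5}\right) + i \sqrt{61} = \frac{41}{5} + i \sqrt{61} \approx 8.2 + 7.8102 i$)
$\frac{1}{\left(F + z\right) + 7141} = \frac{1}{\left(\left(\frac{41}{5} + i \sqrt{61}\right) + 16554\right) + 7141} = \frac{1}{\left(\frac{82811}{5} + i \sqrt{61}\right) + 7141} = \frac{1}{\frac{118516}{5} + i \sqrt{61}}$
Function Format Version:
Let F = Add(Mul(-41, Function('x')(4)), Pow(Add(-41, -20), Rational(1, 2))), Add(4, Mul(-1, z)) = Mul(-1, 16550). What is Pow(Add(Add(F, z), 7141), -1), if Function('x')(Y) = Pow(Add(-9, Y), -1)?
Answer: Add(Rational(592580, 14046043781), Mul(Rational(-25, 14046043781), I, Pow(61, Rational(1, 2)))) ≈ Add(4.2188e-5, Mul(-1.3901e-8, I))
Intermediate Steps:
z = 16554 (z = Add(4, Mul(-1, Mul(-1, 16550))) = Add(4, Mul(-1, -16550)) = Add(4, 16550) = 16554)
F = Add(Rational(41, 5), Mul(I, Pow(61, Rational(1, 2)))) (F = Add(Mul(-41, Pow(Add(-9, 4), -1)), Pow(Add(-41, -20), Rational(1, 2))) = Add(Mul(-41, Pow(-5, -1)), Pow(-61, Rational(1, 2))) = Add(Mul(-41, Rational(-1, 5)), Mul(I, Pow(61, Rational(1, 2)))) = Add(Rational(41, 5), Mul(I, Pow(61, Rational(1, 2)))) ≈ Add(8.2000, Mul(7.8102, I)))
Pow(Add(Add(F, z), 7141), -1) = Pow(Add(Add(Add(Rational(41, 5), Mul(I, Pow(61, Rational(1, 2)))), 16554), 7141), -1) = Pow(Add(Add(Rational(82811, 5), Mul(I, Pow(61, Rational(1, 2)))), 7141), -1) = Pow(Add(Rational(118516, 5), Mul(I, Pow(61, Rational(1, 2)))), -1)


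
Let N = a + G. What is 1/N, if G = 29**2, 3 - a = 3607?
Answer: -1/2763 ≈ -0.00036193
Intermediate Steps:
a = -3604 (a = 3 - 1*3607 = 3 - 3607 = -3604)
G = 841
N = -2763 (N = -3604 + 841 = -2763)
1/N = 1/(-2763) = -1/2763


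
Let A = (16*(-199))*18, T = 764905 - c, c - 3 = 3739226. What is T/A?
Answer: 743581/14328 ≈ 51.897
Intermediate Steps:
c = 3739229 (c = 3 + 3739226 = 3739229)
T = -2974324 (T = 764905 - 1*3739229 = 764905 - 3739229 = -2974324)
A = -57312 (A = -3184*18 = -57312)
T/A = -2974324/(-57312) = -2974324*(-1/57312) = 743581/14328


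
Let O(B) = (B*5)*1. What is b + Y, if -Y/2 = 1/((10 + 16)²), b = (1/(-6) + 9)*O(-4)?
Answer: -179143/1014 ≈ -176.67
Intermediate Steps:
O(B) = 5*B (O(B) = (5*B)*1 = 5*B)
b = -530/3 (b = (1/(-6) + 9)*(5*(-4)) = (-⅙ + 9)*(-20) = (53/6)*(-20) = -530/3 ≈ -176.67)
Y = -1/338 (Y = -2/(10 + 16)² = -2/(26²) = -2/676 = -2*1/676 = -1/338 ≈ -0.0029586)
b + Y = -530/3 - 1/338 = -179143/1014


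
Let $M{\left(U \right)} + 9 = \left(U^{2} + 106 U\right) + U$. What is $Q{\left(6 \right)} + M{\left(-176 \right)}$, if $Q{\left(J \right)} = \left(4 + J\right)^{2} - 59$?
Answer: $12176$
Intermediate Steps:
$M{\left(U \right)} = -9 + U^{2} + 107 U$ ($M{\left(U \right)} = -9 + \left(\left(U^{2} + 106 U\right) + U\right) = -9 + \left(U^{2} + 107 U\right) = -9 + U^{2} + 107 U$)
$Q{\left(J \right)} = -59 + \left(4 + J\right)^{2}$
$Q{\left(6 \right)} + M{\left(-176 \right)} = \left(-59 + \left(4 + 6\right)^{2}\right) + \left(-9 + \left(-176\right)^{2} + 107 \left(-176\right)\right) = \left(-59 + 10^{2}\right) - -12135 = \left(-59 + 100\right) + 12135 = 41 + 12135 = 12176$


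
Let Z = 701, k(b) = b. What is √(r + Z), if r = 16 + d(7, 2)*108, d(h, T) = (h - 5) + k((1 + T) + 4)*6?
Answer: √5469 ≈ 73.953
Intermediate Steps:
d(h, T) = 25 + h + 6*T (d(h, T) = (h - 5) + ((1 + T) + 4)*6 = (-5 + h) + (5 + T)*6 = (-5 + h) + (30 + 6*T) = 25 + h + 6*T)
r = 4768 (r = 16 + (25 + 7 + 6*2)*108 = 16 + (25 + 7 + 12)*108 = 16 + 44*108 = 16 + 4752 = 4768)
√(r + Z) = √(4768 + 701) = √5469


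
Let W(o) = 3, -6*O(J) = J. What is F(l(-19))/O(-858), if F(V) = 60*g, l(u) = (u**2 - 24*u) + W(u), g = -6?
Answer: -360/143 ≈ -2.5175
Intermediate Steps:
O(J) = -J/6
l(u) = 3 + u**2 - 24*u (l(u) = (u**2 - 24*u) + 3 = 3 + u**2 - 24*u)
F(V) = -360 (F(V) = 60*(-6) = -360)
F(l(-19))/O(-858) = -360/((-1/6*(-858))) = -360/143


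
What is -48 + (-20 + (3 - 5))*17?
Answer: -422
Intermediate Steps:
-48 + (-20 + (3 - 5))*17 = -48 + (-20 - 2)*17 = -48 - 22*17 = -48 - 374 = -422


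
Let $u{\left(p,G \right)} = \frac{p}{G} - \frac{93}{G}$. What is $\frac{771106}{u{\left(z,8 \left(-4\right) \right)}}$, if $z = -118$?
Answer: $\frac{24675392}{211} \approx 1.1695 \cdot 10^{5}$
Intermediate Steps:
$u{\left(p,G \right)} = - \frac{93}{G} + \frac{p}{G}$
$\frac{771106}{u{\left(z,8 \left(-4\right) \right)}} = \frac{771106}{\frac{1}{8 \left(-4\right)} \left(-93 - 118\right)} = \frac{771106}{\frac{1}{-32} \left(-211\right)} = \frac{771106}{\left(- \frac{1}{32}\right) \left(-211\right)} = \frac{771106}{\frac{211}{32}} = 771106 \cdot \frac{32}{211} = \frac{24675392}{211}$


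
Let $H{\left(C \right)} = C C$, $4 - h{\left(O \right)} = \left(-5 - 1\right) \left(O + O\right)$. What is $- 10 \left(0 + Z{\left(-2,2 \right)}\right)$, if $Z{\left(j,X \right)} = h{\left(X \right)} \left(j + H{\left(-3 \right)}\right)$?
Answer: $-1960$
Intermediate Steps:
$h{\left(O \right)} = 4 + 12 O$ ($h{\left(O \right)} = 4 - \left(-5 - 1\right) \left(O + O\right) = 4 - - 6 \cdot 2 O = 4 - - 12 O = 4 + 12 O$)
$H{\left(C \right)} = C^{2}$
$Z{\left(j,X \right)} = \left(4 + 12 X\right) \left(9 + j\right)$ ($Z{\left(j,X \right)} = \left(4 + 12 X\right) \left(j + \left(-3\right)^{2}\right) = \left(4 + 12 X\right) \left(j + 9\right) = \left(4 + 12 X\right) \left(9 + j\right)$)
$- 10 \left(0 + Z{\left(-2,2 \right)}\right) = - 10 \left(0 + 4 \left(1 + 3 \cdot 2\right) \left(9 - 2\right)\right) = - 10 \left(0 + 4 \left(1 + 6\right) 7\right) = - 10 \left(0 + 4 \cdot 7 \cdot 7\right) = - 10 \left(0 + 196\right) = \left(-10\right) 196 = -1960$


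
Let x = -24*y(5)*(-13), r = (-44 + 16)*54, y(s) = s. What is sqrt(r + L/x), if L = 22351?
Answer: 7*I*sqrt(18595590)/780 ≈ 38.7*I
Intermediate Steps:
r = -1512 (r = -28*54 = -1512)
x = 1560 (x = -24*5*(-13) = -120*(-13) = 1560)
sqrt(r + L/x) = sqrt(-1512 + 22351/1560) = sqrt(-2336369/1560) = 7*I*sqrt(18595590)/780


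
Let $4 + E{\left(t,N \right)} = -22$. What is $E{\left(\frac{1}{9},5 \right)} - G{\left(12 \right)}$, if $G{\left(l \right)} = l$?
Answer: $-38$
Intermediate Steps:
$E{\left(t,N \right)} = -26$ ($E{\left(t,N \right)} = -4 - 22 = -26$)
$E{\left(\frac{1}{9},5 \right)} - G{\left(12 \right)} = -26 - 12 = -38$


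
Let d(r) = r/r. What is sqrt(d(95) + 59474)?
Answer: 5*sqrt(2379) ≈ 243.88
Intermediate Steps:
d(r) = 1
sqrt(d(95) + 59474) = sqrt(1 + 59474) = sqrt(59475) = 5*sqrt(2379)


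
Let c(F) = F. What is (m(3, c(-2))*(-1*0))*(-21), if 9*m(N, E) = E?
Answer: 0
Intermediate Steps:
m(N, E) = E/9
(m(3, c(-2))*(-1*0))*(-21) = (((⅑)*(-2))*(-1*0))*(-21) = -2/9*0*(-21) = 0*(-21) = 0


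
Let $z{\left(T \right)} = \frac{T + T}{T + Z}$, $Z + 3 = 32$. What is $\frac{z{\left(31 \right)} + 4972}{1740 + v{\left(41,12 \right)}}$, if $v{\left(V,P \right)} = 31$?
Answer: $\frac{21313}{7590} \approx 2.808$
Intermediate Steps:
$Z = 29$ ($Z = -3 + 32 = 29$)
$z{\left(T \right)} = \frac{2 T}{29 + T}$ ($z{\left(T \right)} = \frac{T + T}{T + 29} = \frac{2 T}{29 + T}$)
$\frac{z{\left(31 \right)} + 4972}{1740 + v{\left(41,12 \right)}} = \frac{2 \cdot 31 \frac{1}{29 + 31} + 4972}{1740 + 31} = \frac{2 \cdot 31 \cdot \frac{1}{60} + 4972}{1771} = \left(2 \cdot 31 \cdot \frac{1}{60} + 4972\right) \frac{1}{1771} = \left(\frac{31}{30} + 4972\right) \frac{1}{1771} = \frac{149191}{30} \cdot \frac{1}{1771} = \frac{21313}{7590}$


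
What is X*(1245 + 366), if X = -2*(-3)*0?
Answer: 0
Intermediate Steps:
X = 0 (X = 6*0 = 0)
X*(1245 + 366) = 0*(1245 + 366) = 0*1611 = 0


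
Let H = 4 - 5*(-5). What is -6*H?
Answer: -174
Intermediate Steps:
H = 29 (H = 4 + 25 = 29)
-6*H = -6*29 = -174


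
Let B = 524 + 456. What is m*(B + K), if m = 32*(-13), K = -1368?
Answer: 161408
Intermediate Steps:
m = -416
B = 980
m*(B + K) = -416*(980 - 1368) = -416*(-388) = 161408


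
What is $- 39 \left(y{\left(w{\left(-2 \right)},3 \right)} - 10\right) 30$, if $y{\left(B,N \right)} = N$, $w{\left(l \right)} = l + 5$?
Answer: $8190$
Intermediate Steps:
$w{\left(l \right)} = 5 + l$
$- 39 \left(y{\left(w{\left(-2 \right)},3 \right)} - 10\right) 30 = - 39 \left(3 - 10\right) 30 = \left(-39\right) \left(-7\right) 30 = 273 \cdot 30 = 8190$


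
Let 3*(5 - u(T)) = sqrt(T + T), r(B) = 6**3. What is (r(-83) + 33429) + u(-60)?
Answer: 33650 - 2*I*sqrt(30)/3 ≈ 33650.0 - 3.6515*I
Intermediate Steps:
r(B) = 216
u(T) = 5 - sqrt(2)*sqrt(T)/3 (u(T) = 5 - sqrt(T + T)/3 = 5 - sqrt(2)*sqrt(T)/3)
(r(-83) + 33429) + u(-60) = (216 + 33429) + (5 - sqrt(2)*sqrt(-60)/3) = 33645 + (5 - sqrt(2)*2*I*sqrt(15)/3) = 33645 + (5 - 2*I*sqrt(30)/3) = 33650 - 2*I*sqrt(30)/3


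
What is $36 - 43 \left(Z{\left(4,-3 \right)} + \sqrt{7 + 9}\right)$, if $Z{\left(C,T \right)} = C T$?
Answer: $380$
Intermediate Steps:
$36 - 43 \left(Z{\left(4,-3 \right)} + \sqrt{7 + 9}\right) = 36 - 43 \left(4 \left(-3\right) + \sqrt{7 + 9}\right) = 36 - 43 \left(-12 + \sqrt{16}\right) = 36 - 43 \left(-12 + 4\right) = 36 - -344 = 36 + 344 = 380$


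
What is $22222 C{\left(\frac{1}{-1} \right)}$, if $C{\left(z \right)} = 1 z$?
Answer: $-22222$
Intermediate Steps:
$C{\left(z \right)} = z$
$22222 C{\left(\frac{1}{-1} \right)} = \frac{22222}{-1} = 22222 \left(-1\right) = -22222$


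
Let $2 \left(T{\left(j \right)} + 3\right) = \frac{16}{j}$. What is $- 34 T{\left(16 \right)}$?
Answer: $85$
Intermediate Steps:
$T{\left(j \right)} = -3 + \frac{8}{j}$ ($T{\left(j \right)} = -3 + \frac{16 \frac{1}{j}}{2} = -3 + \frac{8}{j}$)
$- 34 T{\left(16 \right)} = - 34 \left(-3 + \frac{8}{16}\right) = - 34 \left(-3 + 8 \cdot \frac{1}{16}\right) = - 34 \left(-3 + \frac{1}{2}\right) = \left(-34\right) \left(- \frac{5}{2}\right) = 85$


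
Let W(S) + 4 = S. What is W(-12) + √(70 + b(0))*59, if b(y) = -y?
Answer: -16 + 59*√70 ≈ 477.63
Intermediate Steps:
W(S) = -4 + S
W(-12) + √(70 + b(0))*59 = (-4 - 12) + √(70 - 1*0)*59 = -16 + √(70 + 0)*59 = -16 + √70*59 = -16 + 59*√70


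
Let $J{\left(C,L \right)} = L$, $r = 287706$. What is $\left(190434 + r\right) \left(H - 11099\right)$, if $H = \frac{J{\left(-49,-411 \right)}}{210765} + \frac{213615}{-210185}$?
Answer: $- \frac{3134856888130014372}{590661887} \approx -5.3074 \cdot 10^{9}$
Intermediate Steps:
$H = - \frac{3007263434}{2953309435}$ ($H = - \frac{411}{210765} + \frac{213615}{-210185} = \left(-411\right) \frac{1}{210765} + 213615 \left(- \frac{1}{210185}\right) = - \frac{137}{70255} - \frac{42723}{42037} = - \frac{3007263434}{2953309435} \approx -1.0183$)
$\left(190434 + r\right) \left(H - 11099\right) = \left(190434 + 287706\right) \left(- \frac{3007263434}{2953309435} - 11099\right) = 478140 \left(- \frac{32781788682499}{2953309435}\right) = - \frac{3134856888130014372}{590661887}$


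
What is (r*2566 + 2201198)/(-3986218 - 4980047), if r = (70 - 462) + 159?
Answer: -106888/597751 ≈ -0.17882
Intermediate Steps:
r = -233 (r = -392 + 159 = -233)
(r*2566 + 2201198)/(-3986218 - 4980047) = (-233*2566 + 2201198)/(-3986218 - 4980047) = (-597878 + 2201198)/(-8966265) = 1603320*(-1/8966265) = -106888/597751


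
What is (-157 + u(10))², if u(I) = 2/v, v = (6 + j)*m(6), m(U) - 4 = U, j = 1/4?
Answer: 384983641/15625 ≈ 24639.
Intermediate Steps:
j = ¼ ≈ 0.25000
m(U) = 4 + U
v = 125/2 (v = (6 + ¼)*(4 + 6) = (25/4)*10 = 125/2 ≈ 62.500)
u(I) = 4/125 (u(I) = 2/(125/2) = 2*(2/125) = 4/125)
(-157 + u(10))² = (-157 + 4/125)² = (-19621/125)² = 384983641/15625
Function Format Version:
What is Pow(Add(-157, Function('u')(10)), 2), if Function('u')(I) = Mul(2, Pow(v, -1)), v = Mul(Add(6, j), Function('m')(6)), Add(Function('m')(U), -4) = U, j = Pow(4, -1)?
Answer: Rational(384983641, 15625) ≈ 24639.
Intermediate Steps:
j = Rational(1, 4) ≈ 0.25000
Function('m')(U) = Add(4, U)
v = Rational(125, 2) (v = Mul(Add(6, Rational(1, 4)), Add(4, 6)) = Mul(Rational(25, 4), 10) = Rational(125, 2) ≈ 62.500)
Function('u')(I) = Rational(4, 125) (Function('u')(I) = Mul(2, Pow(Rational(125, 2), -1)) = Mul(2, Rational(2, 125)) = Rational(4, 125))
Pow(Add(-157, Function('u')(10)), 2) = Pow(Add(-157, Rational(4, 125)), 2) = Pow(Rational(-19621, 125), 2) = Rational(384983641, 15625)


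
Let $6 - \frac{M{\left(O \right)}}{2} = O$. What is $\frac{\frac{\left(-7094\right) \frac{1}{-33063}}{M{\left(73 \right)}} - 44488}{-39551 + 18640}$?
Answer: $\frac{98550755395}{46322486331} \approx 2.1275$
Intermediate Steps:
$M{\left(O \right)} = 12 - 2 O$
$\frac{\frac{\left(-7094\right) \frac{1}{-33063}}{M{\left(73 \right)}} - 44488}{-39551 + 18640} = \frac{\frac{\left(-7094\right) \frac{1}{-33063}}{12 - 146} - 44488}{-39551 + 18640} = \frac{\frac{\left(-7094\right) \left(- \frac{1}{33063}\right)}{12 - 146} - 44488}{-20911} = \left(\frac{7094}{33063 \left(-134\right)} - 44488\right) \left(- \frac{1}{20911}\right) = \left(\frac{7094}{33063} \left(- \frac{1}{134}\right) - 44488\right) \left(- \frac{1}{20911}\right) = \left(- \frac{3547}{2215221} - 44488\right) \left(- \frac{1}{20911}\right) = \left(- \frac{98550755395}{2215221}\right) \left(- \frac{1}{20911}\right) = \frac{98550755395}{46322486331}$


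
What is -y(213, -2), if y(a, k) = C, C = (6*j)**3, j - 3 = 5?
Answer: -110592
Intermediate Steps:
j = 8 (j = 3 + 5 = 8)
C = 110592 (C = (6*8)**3 = 48**3 = 110592)
y(a, k) = 110592
-y(213, -2) = -1*110592 = -110592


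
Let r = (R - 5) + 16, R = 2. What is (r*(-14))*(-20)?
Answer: 3640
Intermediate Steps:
r = 13 (r = (2 - 5) + 16 = -3 + 16 = 13)
(r*(-14))*(-20) = (13*(-14))*(-20) = -182*(-20) = 3640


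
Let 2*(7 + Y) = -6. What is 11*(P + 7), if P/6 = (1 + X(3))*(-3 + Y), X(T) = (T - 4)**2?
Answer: -1639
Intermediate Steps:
Y = -10 (Y = -7 + (1/2)*(-6) = -7 - 3 = -10)
X(T) = (-4 + T)**2
P = -156 (P = 6*((1 + (-4 + 3)**2)*(-3 - 10)) = 6*((1 + (-1)**2)*(-13)) = 6*((1 + 1)*(-13)) = 6*(2*(-13)) = 6*(-26) = -156)
11*(P + 7) = 11*(-156 + 7) = 11*(-149) = -1639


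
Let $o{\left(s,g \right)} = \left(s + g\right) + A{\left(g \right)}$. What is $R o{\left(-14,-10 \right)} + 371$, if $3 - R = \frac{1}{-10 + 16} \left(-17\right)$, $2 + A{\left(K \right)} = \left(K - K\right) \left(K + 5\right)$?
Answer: $\frac{658}{3} \approx 219.33$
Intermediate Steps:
$A{\left(K \right)} = -2$ ($A{\left(K \right)} = -2 + \left(K - K\right) \left(K + 5\right) = -2 + 0 \left(5 + K\right) = -2 + 0 = -2$)
$o{\left(s,g \right)} = -2 + g + s$ ($o{\left(s,g \right)} = \left(s + g\right) - 2 = \left(g + s\right) - 2 = -2 + g + s$)
$R = \frac{35}{6}$ ($R = 3 - \frac{1}{-10 + 16} \left(-17\right) = 3 - \frac{1}{6} \left(-17\right) = 3 - - \frac{17}{6} = 3 + \frac{17}{6} = \frac{35}{6} \approx 5.8333$)
$R o{\left(-14,-10 \right)} + 371 = \frac{35 \left(-2 - 10 - 14\right)}{6} + 371 = \frac{35}{6} \left(-26\right) + 371 = - \frac{455}{3} + 371 = \frac{658}{3}$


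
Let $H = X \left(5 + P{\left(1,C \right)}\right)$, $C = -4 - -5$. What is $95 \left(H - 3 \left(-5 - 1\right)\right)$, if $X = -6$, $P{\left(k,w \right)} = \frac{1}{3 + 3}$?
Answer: $-1235$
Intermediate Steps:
$C = 1$ ($C = -4 + 5 = 1$)
$P{\left(k,w \right)} = \frac{1}{6}$
$H = -31$ ($H = - 6 \left(5 + \frac{1}{6}\right) = \left(-6\right) \frac{31}{6} = -31$)
$95 \left(H - 3 \left(-5 - 1\right)\right) = 95 \left(-31 - 3 \left(-5 - 1\right)\right) = 95 \left(-31 - -18\right) = 95 \left(-31 + 18\right) = 95 \left(-13\right) = -1235$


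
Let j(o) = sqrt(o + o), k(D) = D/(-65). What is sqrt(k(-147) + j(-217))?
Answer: sqrt(9555 + 4225*I*sqrt(434))/65 ≈ 3.4071 + 3.0572*I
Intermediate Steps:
k(D) = -D/65 (k(D) = D*(-1/65) = -D/65)
j(o) = sqrt(2)*sqrt(o) (j(o) = sqrt(2*o) = sqrt(2)*sqrt(o))
sqrt(k(-147) + j(-217)) = sqrt(-1/65*(-147) + sqrt(2)*sqrt(-217)) = sqrt(147/65 + sqrt(2)*(I*sqrt(217))) = sqrt(147/65 + I*sqrt(434))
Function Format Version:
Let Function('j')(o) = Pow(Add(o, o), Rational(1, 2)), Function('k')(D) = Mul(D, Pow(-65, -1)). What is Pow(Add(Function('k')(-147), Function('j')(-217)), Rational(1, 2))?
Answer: Mul(Rational(1, 65), Pow(Add(9555, Mul(4225, I, Pow(434, Rational(1, 2)))), Rational(1, 2))) ≈ Add(3.4071, Mul(3.0572, I))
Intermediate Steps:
Function('k')(D) = Mul(Rational(-1, 65), D) (Function('k')(D) = Mul(D, Rational(-1, 65)) = Mul(Rational(-1, 65), D))
Function('j')(o) = Mul(Pow(2, Rational(1, 2)), Pow(o, Rational(1, 2))) (Function('j')(o) = Pow(Mul(2, o), Rational(1, 2)) = Mul(Pow(2, Rational(1, 2)), Pow(o, Rational(1, 2))))
Pow(Add(Function('k')(-147), Function('j')(-217)), Rational(1, 2)) = Pow(Add(Mul(Rational(-1, 65), -147), Mul(Pow(2, Rational(1, 2)), Pow(-217, Rational(1, 2)))), Rational(1, 2)) = Pow(Add(Rational(147, 65), Mul(Pow(2, Rational(1, 2)), Mul(I, Pow(217, Rational(1, 2))))), Rational(1, 2)) = Pow(Add(Rational(147, 65), Mul(I, Pow(434, Rational(1, 2)))), Rational(1, 2))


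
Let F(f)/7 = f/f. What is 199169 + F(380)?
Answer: 199176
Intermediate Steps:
F(f) = 7 (F(f) = 7*(f/f) = 7*1 = 7)
199169 + F(380) = 199169 + 7 = 199176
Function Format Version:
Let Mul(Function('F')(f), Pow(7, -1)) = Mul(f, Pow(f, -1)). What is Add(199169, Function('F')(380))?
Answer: 199176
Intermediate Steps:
Function('F')(f) = 7 (Function('F')(f) = Mul(7, Mul(f, Pow(f, -1))) = Mul(7, 1) = 7)
Add(199169, Function('F')(380)) = Add(199169, 7) = 199176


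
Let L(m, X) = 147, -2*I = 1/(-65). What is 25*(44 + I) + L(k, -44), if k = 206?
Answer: 32427/26 ≈ 1247.2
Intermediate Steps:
I = 1/130 (I = -½/(-65) = -½*(-1/65) = 1/130 ≈ 0.0076923)
25*(44 + I) + L(k, -44) = 25*(44 + 1/130) + 147 = 25*(5721/130) + 147 = 28605/26 + 147 = 32427/26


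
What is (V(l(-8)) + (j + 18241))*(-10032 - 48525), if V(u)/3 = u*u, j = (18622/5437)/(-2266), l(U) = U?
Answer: -6649118134858674/6160121 ≈ -1.0794e+9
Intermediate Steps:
j = -9311/6160121 (j = (18622*(1/5437))*(-1/2266) = (18622/5437)*(-1/2266) = -9311/6160121 ≈ -0.0015115)
V(u) = 3*u² (V(u) = 3*(u*u) = 3*u²)
(V(l(-8)) + (j + 18241))*(-10032 - 48525) = (3*(-8)² + (-9311/6160121 + 18241))*(-10032 - 48525) = (3*64 + 112366757850/6160121)*(-58557) = (192 + 112366757850/6160121)*(-58557) = (113549501082/6160121)*(-58557) = -6649118134858674/6160121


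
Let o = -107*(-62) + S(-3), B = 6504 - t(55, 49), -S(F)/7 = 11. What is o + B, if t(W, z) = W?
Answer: 13006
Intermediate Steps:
S(F) = -77 (S(F) = -7*11 = -77)
B = 6449 (B = 6504 - 1*55 = 6504 - 55 = 6449)
o = 6557 (o = -107*(-62) - 77 = 6634 - 77 = 6557)
o + B = 6557 + 6449 = 13006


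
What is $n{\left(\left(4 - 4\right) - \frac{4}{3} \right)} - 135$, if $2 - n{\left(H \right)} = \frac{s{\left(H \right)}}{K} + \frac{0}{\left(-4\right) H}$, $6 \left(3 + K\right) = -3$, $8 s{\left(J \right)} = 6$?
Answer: $- \frac{1859}{14} \approx -132.79$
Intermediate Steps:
$s{\left(J \right)} = \frac{3}{4}$ ($s{\left(J \right)} = \frac{1}{8} \cdot 6 = \frac{3}{4}$)
$K = - \frac{7}{2}$ ($K = -3 + \frac{1}{6} \left(-3\right) = -3 - \frac{1}{2} = - \frac{7}{2} \approx -3.5$)
$n{\left(H \right)} = \frac{31}{14}$ ($n{\left(H \right)} = 2 - \left(\frac{3}{4 \left(- \frac{7}{2}\right)} + \frac{0}{\left(-4\right) H}\right) = 2 - \left(\frac{3}{4} \left(- \frac{2}{7}\right) + 0 \left(- \frac{1}{4 H}\right)\right) = 2 - \left(- \frac{3}{14} + 0\right) = 2 - - \frac{3}{14} = 2 + \frac{3}{14} = \frac{31}{14}$)
$n{\left(\left(4 - 4\right) - \frac{4}{3} \right)} - 135 = \frac{31}{14} - 135 = - \frac{1859}{14}$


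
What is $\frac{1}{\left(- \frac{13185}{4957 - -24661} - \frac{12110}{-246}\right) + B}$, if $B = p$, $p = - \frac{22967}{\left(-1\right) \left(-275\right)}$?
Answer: $- \frac{1001828850}{34797412913} \approx -0.02879$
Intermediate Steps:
$p = - \frac{22967}{275} \approx -83.516$
$B = - \frac{22967}{275} \approx -83.516$
$\frac{1}{\left(- \frac{13185}{4957 - -24661} - \frac{12110}{-246}\right) + B} = \frac{1}{\left(- \frac{13185}{4957 - -24661} - \frac{12110}{-246}\right) - \frac{22967}{275}} = \frac{1}{\left(- \frac{13185}{4957 + 24661} - - \frac{6055}{123}\right) - \frac{22967}{275}} = \frac{1}{\left(- \frac{13185}{29618} + \frac{6055}{123}\right) - \frac{22967}{275}} = \frac{1}{\frac{177715235}{3643014} - \frac{22967}{275}} = \frac{1}{- \frac{34797412913}{1001828850}} = - \frac{1001828850}{34797412913}$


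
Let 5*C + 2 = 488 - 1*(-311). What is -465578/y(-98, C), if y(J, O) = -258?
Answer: 232789/129 ≈ 1804.6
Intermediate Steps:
C = 797/5 (C = -2/5 + (488 - 1*(-311))/5 = -2/5 + (488 + 311)/5 = -2/5 + (1/5)*799 = -2/5 + 799/5 = 797/5 ≈ 159.40)
-465578/y(-98, C) = -465578/(-258) = -465578*(-1/258) = 232789/129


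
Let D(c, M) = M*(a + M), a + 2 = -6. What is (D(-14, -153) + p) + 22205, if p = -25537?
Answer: 21301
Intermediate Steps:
a = -8 (a = -2 - 6 = -8)
D(c, M) = M*(-8 + M)
(D(-14, -153) + p) + 22205 = (-153*(-8 - 153) - 25537) + 22205 = (-153*(-161) - 25537) + 22205 = (24633 - 25537) + 22205 = -904 + 22205 = 21301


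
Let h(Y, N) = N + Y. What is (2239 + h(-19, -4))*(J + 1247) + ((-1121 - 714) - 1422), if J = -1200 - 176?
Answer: -289121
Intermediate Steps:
J = -1376
(2239 + h(-19, -4))*(J + 1247) + ((-1121 - 714) - 1422) = (2239 + (-4 - 19))*(-1376 + 1247) + ((-1121 - 714) - 1422) = (2239 - 23)*(-129) + (-1835 - 1422) = 2216*(-129) - 3257 = -285864 - 3257 = -289121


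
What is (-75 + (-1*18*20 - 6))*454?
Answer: -200214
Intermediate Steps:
(-75 + (-1*18*20 - 6))*454 = (-75 + (-18*20 - 6))*454 = (-75 + (-360 - 6))*454 = (-75 - 366)*454 = -441*454 = -200214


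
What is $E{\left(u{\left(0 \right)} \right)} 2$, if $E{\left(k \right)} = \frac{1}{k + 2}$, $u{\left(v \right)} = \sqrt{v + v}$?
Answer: $1$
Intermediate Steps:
$u{\left(v \right)} = \sqrt{2} \sqrt{v}$ ($u{\left(v \right)} = \sqrt{2 v} = \sqrt{2} \sqrt{v}$)
$E{\left(k \right)} = \frac{1}{2 + k}$
$E{\left(u{\left(0 \right)} \right)} 2 = \frac{1}{2 + \sqrt{2} \sqrt{0}} \cdot 2 = \frac{1}{2 + \sqrt{2} \cdot 0} \cdot 2 = \frac{1}{2 + 0} \cdot 2 = \frac{1}{2} \cdot 2 = 1$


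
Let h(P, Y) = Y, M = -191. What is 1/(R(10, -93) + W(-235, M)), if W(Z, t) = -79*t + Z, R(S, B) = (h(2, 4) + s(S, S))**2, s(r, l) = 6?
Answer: 1/14954 ≈ 6.6872e-5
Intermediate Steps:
R(S, B) = 100 (R(S, B) = (4 + 6)**2 = 10**2 = 100)
W(Z, t) = Z - 79*t
1/(R(10, -93) + W(-235, M)) = 1/(100 + (-235 - 79*(-191))) = 1/(100 + (-235 + 15089)) = 1/(100 + 14854) = 1/14954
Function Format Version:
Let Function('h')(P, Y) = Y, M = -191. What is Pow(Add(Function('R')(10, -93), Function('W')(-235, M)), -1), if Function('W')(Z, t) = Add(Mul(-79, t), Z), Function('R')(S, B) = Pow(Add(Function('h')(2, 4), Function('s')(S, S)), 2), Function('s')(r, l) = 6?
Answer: Rational(1, 14954) ≈ 6.6872e-5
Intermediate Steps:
Function('R')(S, B) = 100 (Function('R')(S, B) = Pow(Add(4, 6), 2) = Pow(10, 2) = 100)
Function('W')(Z, t) = Add(Z, Mul(-79, t))
Pow(Add(Function('R')(10, -93), Function('W')(-235, M)), -1) = Pow(Add(100, Add(-235, Mul(-79, -191))), -1) = Pow(Add(100, Add(-235, 15089)), -1) = Pow(Add(100, 14854), -1) = Pow(14954, -1) = Rational(1, 14954)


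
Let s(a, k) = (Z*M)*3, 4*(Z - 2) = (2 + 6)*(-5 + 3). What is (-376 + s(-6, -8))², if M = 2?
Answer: 150544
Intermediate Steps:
Z = -2 (Z = 2 + ((2 + 6)*(-5 + 3))/4 = 2 + (8*(-2))/4 = 2 + (¼)*(-16) = 2 - 4 = -2)
s(a, k) = -12 (s(a, k) = -2*2*3 = -4*3 = -12)
(-376 + s(-6, -8))² = (-376 - 12)² = (-388)² = 150544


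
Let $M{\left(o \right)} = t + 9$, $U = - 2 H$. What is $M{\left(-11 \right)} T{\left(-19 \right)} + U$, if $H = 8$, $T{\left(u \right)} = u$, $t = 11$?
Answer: $-396$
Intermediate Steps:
$U = -16$ ($U = \left(-2\right) 8 = -16$)
$M{\left(o \right)} = 20$ ($M{\left(o \right)} = 11 + 9 = 20$)
$M{\left(-11 \right)} T{\left(-19 \right)} + U = 20 \left(-19\right) - 16 = -380 - 16 = -396$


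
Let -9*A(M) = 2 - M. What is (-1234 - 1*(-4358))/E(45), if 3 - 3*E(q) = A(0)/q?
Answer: 3795660/1217 ≈ 3118.9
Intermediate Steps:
A(M) = -2/9 + M/9 (A(M) = -(2 - M)/9 = -2/9 + M/9)
E(q) = 1 + 2/(27*q) (E(q) = 1 - (-2/9 + (⅑)*0)/(3*q) = 1 - (-2/9 + 0)/(3*q) = 1 - (-2)/(27*q) = 1 + 2/(27*q))
(-1234 - 1*(-4358))/E(45) = (-1234 - 1*(-4358))/(((2/27 + 45)/45)) = (-1234 + 4358)/(((1/45)*(1217/27))) = 3124/(1217/1215) = 3124*(1215/1217) = 3795660/1217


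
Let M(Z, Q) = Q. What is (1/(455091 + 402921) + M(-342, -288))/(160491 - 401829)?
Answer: 247107455/207070900056 ≈ 0.0011933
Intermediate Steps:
(1/(455091 + 402921) + M(-342, -288))/(160491 - 401829) = (1/(455091 + 402921) - 288)/(160491 - 401829) = (1/858012 - 288)/(-241338) = (1/858012 - 288)*(-1/241338) = -247107455/858012*(-1/241338) = 247107455/207070900056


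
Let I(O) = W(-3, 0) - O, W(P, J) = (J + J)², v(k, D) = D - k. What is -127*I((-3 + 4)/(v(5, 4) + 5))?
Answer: 127/4 ≈ 31.750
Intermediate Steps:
W(P, J) = 4*J² (W(P, J) = (2*J)² = 4*J²)
I(O) = -O (I(O) = 4*0² - O = 4*0 - O = 0 - O = -O)
-127*I((-3 + 4)/(v(5, 4) + 5)) = -(-127)*(-3 + 4)/((4 - 1*5) + 5) = -(-127)*1/((4 - 5) + 5) = -(-127)*1/(-1 + 5) = -(-127)*1/4 = -(-127)*1*(¼) = -(-127)/4 = -127*(-¼) = 127/4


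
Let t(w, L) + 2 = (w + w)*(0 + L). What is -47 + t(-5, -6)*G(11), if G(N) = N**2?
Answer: 6971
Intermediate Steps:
t(w, L) = -2 + 2*L*w (t(w, L) = -2 + (w + w)*(0 + L) = -2 + (2*w)*L = -2 + 2*L*w)
-47 + t(-5, -6)*G(11) = -47 + (-2 + 2*(-6)*(-5))*11**2 = -47 + (-2 + 60)*121 = -47 + 58*121 = -47 + 7018 = 6971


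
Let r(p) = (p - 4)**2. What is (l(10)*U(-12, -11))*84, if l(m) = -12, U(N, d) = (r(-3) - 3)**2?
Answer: -2132928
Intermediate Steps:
r(p) = (-4 + p)**2
U(N, d) = 2116 (U(N, d) = ((-4 - 3)**2 - 3)**2 = ((-7)**2 - 3)**2 = (49 - 3)**2 = 46**2 = 2116)
(l(10)*U(-12, -11))*84 = -12*2116*84 = -25392*84 = -2132928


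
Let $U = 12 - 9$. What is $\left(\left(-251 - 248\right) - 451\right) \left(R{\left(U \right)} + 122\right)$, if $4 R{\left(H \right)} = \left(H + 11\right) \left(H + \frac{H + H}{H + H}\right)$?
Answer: $-129200$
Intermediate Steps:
$U = 3$ ($U = 12 - 9 = 3$)
$R{\left(H \right)} = \frac{\left(1 + H\right) \left(11 + H\right)}{4}$ ($R{\left(H \right)} = \frac{\left(H + 11\right) \left(H + \frac{H + H}{H + H}\right)}{4} = \frac{\left(11 + H\right) \left(H + \frac{2 H}{2 H}\right)}{4} = \frac{\left(11 + H\right) \left(H + 2 H \frac{1}{2 H}\right)}{4} = \frac{\left(11 + H\right) \left(H + 1\right)}{4} = \frac{\left(11 + H\right) \left(1 + H\right)}{4} = \frac{\left(1 + H\right) \left(11 + H\right)}{4}$)
$\left(\left(-251 - 248\right) - 451\right) \left(R{\left(U \right)} + 122\right) = \left(\left(-251 - 248\right) - 451\right) \left(\left(\frac{11}{4} + 3 \cdot 3 + \frac{3^{2}}{4}\right) + 122\right) = \left(\left(-251 - 248\right) - 451\right) \left(\left(\frac{11}{4} + 9 + \frac{1}{4} \cdot 9\right) + 122\right) = \left(-499 - 451\right) \left(\left(\frac{11}{4} + 9 + \frac{9}{4}\right) + 122\right) = - 950 \left(14 + 122\right) = \left(-950\right) 136 = -129200$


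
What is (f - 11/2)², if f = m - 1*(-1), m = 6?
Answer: 9/4 ≈ 2.2500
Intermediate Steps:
f = 7 (f = 6 - 1*(-1) = 6 + 1 = 7)
(f - 11/2)² = (7 - 11/2)² = (3/2)² = 9/4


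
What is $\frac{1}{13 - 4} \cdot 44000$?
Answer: $\frac{44000}{9} \approx 4888.9$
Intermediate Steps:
$\frac{1}{13 - 4} \cdot 44000 = \frac{1}{9} \cdot 44000 = \frac{44000}{9}$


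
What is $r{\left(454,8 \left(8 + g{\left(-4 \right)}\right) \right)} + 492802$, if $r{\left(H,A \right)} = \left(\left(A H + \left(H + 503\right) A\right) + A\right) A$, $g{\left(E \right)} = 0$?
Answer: $6276354$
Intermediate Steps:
$r{\left(H,A \right)} = A \left(A + A H + A \left(503 + H\right)\right)$ ($r{\left(H,A \right)} = \left(\left(A H + \left(503 + H\right) A\right) + A\right) A = \left(\left(A H + A \left(503 + H\right)\right) + A\right) A = \left(A + A H + A \left(503 + H\right)\right) A = A \left(A + A H + A \left(503 + H\right)\right)$)
$r{\left(454,8 \left(8 + g{\left(-4 \right)}\right) \right)} + 492802 = 2 \left(8 \left(8 + 0\right)\right)^{2} \left(252 + 454\right) + 492802 = 2 \left(8 \cdot 8\right)^{2} \cdot 706 + 492802 = 2 \cdot 64^{2} \cdot 706 + 492802 = 2 \cdot 4096 \cdot 706 + 492802 = 5783552 + 492802 = 6276354$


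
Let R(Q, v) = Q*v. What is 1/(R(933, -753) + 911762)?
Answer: 1/209213 ≈ 4.7798e-6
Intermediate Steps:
1/(R(933, -753) + 911762) = 1/(933*(-753) + 911762) = 1/(-702549 + 911762) = 1/209213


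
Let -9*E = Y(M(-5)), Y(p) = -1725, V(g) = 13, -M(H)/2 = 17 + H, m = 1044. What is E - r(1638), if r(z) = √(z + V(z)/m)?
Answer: 575/3 - √49592465/174 ≈ 151.19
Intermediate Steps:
M(H) = -34 - 2*H (M(H) = -2*(17 + H) = -34 - 2*H)
E = 575/3 (E = -⅑*(-1725) = 575/3 ≈ 191.67)
r(z) = √(13/1044 + z) (r(z) = √(z + 13/1044) = √(13/1044 + z))
E - r(1638) = 575/3 - √(377 + 30276*1638)/174 = 575/3 - √(377 + 49592088)/174 = 575/3 - √49592465/174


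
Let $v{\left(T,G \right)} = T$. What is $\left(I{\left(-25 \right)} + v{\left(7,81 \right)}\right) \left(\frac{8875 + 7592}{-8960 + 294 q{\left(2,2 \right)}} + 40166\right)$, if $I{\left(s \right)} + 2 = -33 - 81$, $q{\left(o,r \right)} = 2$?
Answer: $- \frac{36651608065}{8372} \approx -4.3779 \cdot 10^{6}$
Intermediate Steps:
$I{\left(s \right)} = -116$ ($I{\left(s \right)} = -2 - 114 = -116$)
$\left(I{\left(-25 \right)} + v{\left(7,81 \right)}\right) \left(\frac{8875 + 7592}{-8960 + 294 q{\left(2,2 \right)}} + 40166\right) = \left(-116 + 7\right) \left(\frac{8875 + 7592}{-8960 + 294 \cdot 2} + 40166\right) = - 109 \left(\frac{16467}{-8960 + 588} + 40166\right) = - 109 \left(\frac{16467}{-8372} + 40166\right) = - 109 \left(16467 \left(- \frac{1}{8372}\right) + 40166\right) = - 109 \left(- \frac{16467}{8372} + 40166\right) = \left(-109\right) \frac{336253285}{8372} = - \frac{36651608065}{8372}$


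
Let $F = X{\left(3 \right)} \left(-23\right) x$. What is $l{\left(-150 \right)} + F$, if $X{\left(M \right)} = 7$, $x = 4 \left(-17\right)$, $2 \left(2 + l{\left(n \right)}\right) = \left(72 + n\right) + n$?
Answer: $10832$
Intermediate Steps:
$l{\left(n \right)} = 34 + n$ ($l{\left(n \right)} = -2 + \frac{\left(72 + n\right) + n}{2} = -2 + \frac{72 + 2 n}{2} = -2 + \left(36 + n\right) = 34 + n$)
$x = -68$
$F = 10948$ ($F = 7 \left(-23\right) \left(-68\right) = \left(-161\right) \left(-68\right) = 10948$)
$l{\left(-150 \right)} + F = \left(34 - 150\right) + 10948 = -116 + 10948 = 10832$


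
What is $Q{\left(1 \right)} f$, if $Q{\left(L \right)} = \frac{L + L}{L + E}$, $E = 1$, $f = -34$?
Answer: $-34$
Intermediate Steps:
$Q{\left(L \right)} = \frac{2 L}{1 + L}$ ($Q{\left(L \right)} = \frac{L + L}{L + 1} = \frac{2 L}{1 + L}$)
$Q{\left(1 \right)} f = 2 \cdot 1 \frac{1}{1 + 1} \left(-34\right) = 2 \cdot 1 \cdot \frac{1}{2} \left(-34\right) = 1 \left(-34\right) = -34$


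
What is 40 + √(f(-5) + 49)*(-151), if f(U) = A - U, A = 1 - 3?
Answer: 40 - 302*√13 ≈ -1048.9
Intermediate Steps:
A = -2
f(U) = -2 - U
40 + √(f(-5) + 49)*(-151) = 40 + √((-2 - 1*(-5)) + 49)*(-151) = 40 + √((-2 + 5) + 49)*(-151) = 40 + √(3 + 49)*(-151) = 40 + √52*(-151) = 40 + (2*√13)*(-151) = 40 - 302*√13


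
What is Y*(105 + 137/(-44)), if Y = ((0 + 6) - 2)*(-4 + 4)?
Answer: 0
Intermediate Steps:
Y = 0 (Y = (6 - 2)*0 = 4*0 = 0)
Y*(105 + 137/(-44)) = 0*(105 + 137/(-44)) = 0*(105 + 137*(-1/44)) = 0*(105 - 137/44) = 0*(4483/44) = 0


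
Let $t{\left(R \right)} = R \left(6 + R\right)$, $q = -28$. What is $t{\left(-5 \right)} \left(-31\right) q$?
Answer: $-4340$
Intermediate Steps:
$t{\left(-5 \right)} \left(-31\right) q = - 5 \left(6 - 5\right) \left(-31\right) \left(-28\right) = \left(-5\right) 1 \left(-31\right) \left(-28\right) = \left(-5\right) \left(-31\right) \left(-28\right) = 155 \left(-28\right) = -4340$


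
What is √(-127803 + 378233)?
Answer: √250430 ≈ 500.43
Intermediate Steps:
√(-127803 + 378233) = √250430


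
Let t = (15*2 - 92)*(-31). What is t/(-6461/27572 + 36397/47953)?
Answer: 2541191742952/693713751 ≈ 3663.2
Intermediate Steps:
t = 1922 (t = (30 - 92)*(-31) = -62*(-31) = 1922)
t/(-6461/27572 + 36397/47953) = 1922/(-6461/27572 + 36397/47953) = 1922/(693713751/1322160116) = 1922*(1322160116/693713751) = 2541191742952/693713751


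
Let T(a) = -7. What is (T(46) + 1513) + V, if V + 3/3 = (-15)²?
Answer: 1730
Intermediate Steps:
V = 224 (V = -1 + (-15)² = -1 + 225 = 224)
(T(46) + 1513) + V = (-7 + 1513) + 224 = 1506 + 224 = 1730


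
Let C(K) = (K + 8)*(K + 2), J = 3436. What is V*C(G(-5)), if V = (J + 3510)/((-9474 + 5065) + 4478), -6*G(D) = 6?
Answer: 2114/3 ≈ 704.67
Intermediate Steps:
G(D) = -1 (G(D) = -⅙*6 = -1)
C(K) = (2 + K)*(8 + K) (C(K) = (8 + K)*(2 + K) = (2 + K)*(8 + K))
V = 302/3 (V = (3436 + 3510)/((-9474 + 5065) + 4478) = 6946/(-4409 + 4478) = 6946/69 = 6946*(1/69) = 302/3 ≈ 100.67)
V*C(G(-5)) = 302*(16 + (-1)² + 10*(-1))/3 = 302*(16 + 1 - 10)/3 = (302/3)*7 = 2114/3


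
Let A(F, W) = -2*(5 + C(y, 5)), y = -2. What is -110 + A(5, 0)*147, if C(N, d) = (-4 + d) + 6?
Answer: -3638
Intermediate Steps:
C(N, d) = 2 + d
A(F, W) = -24 (A(F, W) = -2*(5 + (2 + 5)) = -2*(5 + 7) = -2*12 = -24)
-110 + A(5, 0)*147 = -110 - 24*147 = -110 - 3528 = -3638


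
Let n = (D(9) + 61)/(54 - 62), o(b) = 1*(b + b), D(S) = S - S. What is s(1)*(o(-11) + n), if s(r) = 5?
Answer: -1185/8 ≈ -148.13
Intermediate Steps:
D(S) = 0
o(b) = 2*b (o(b) = 1*(2*b) = 2*b)
n = -61/8 (n = (0 + 61)/(54 - 62) = 61/(-8) = 61*(-⅛) = -61/8 ≈ -7.6250)
s(1)*(o(-11) + n) = 5*(2*(-11) - 61/8) = 5*(-22 - 61/8) = 5*(-237/8) = -1185/8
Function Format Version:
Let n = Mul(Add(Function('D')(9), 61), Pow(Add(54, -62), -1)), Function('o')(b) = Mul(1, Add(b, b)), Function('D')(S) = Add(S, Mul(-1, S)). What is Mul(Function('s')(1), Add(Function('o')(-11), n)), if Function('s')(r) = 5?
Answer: Rational(-1185, 8) ≈ -148.13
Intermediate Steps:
Function('D')(S) = 0
Function('o')(b) = Mul(2, b) (Function('o')(b) = Mul(1, Mul(2, b)) = Mul(2, b))
n = Rational(-61, 8) (n = Mul(Add(0, 61), Pow(Add(54, -62), -1)) = Mul(61, Pow(-8, -1)) = Mul(61, Rational(-1, 8)) = Rational(-61, 8) ≈ -7.6250)
Mul(Function('s')(1), Add(Function('o')(-11), n)) = Mul(5, Add(Mul(2, -11), Rational(-61, 8))) = Mul(5, Add(-22, Rational(-61, 8))) = Mul(5, Rational(-237, 8)) = Rational(-1185, 8)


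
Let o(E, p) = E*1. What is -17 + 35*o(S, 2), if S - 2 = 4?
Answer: 193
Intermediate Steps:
S = 6 (S = 2 + 4 = 6)
o(E, p) = E
-17 + 35*o(S, 2) = -17 + 35*6 = -17 + 210 = 193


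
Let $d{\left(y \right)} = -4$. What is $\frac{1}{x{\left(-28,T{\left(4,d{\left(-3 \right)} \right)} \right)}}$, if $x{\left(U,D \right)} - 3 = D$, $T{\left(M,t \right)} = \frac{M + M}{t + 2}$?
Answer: $-1$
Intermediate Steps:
$T{\left(M,t \right)} = \frac{2 M}{2 + t}$
$x{\left(U,D \right)} = 3 + D$
$\frac{1}{x{\left(-28,T{\left(4,d{\left(-3 \right)} \right)} \right)}} = \frac{1}{3 + 2 \cdot 4 \frac{1}{2 - 4}} = \frac{1}{3 + 2 \cdot 4 \frac{1}{-2}} = \frac{1}{3 + 2 \cdot 4 \left(- \frac{1}{2}\right)} = \frac{1}{3 - 4} = \frac{1}{-1} = -1$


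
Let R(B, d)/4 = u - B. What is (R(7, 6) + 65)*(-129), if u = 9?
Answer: -9417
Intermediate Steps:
R(B, d) = 36 - 4*B (R(B, d) = 4*(9 - B) = 36 - 4*B)
(R(7, 6) + 65)*(-129) = ((36 - 4*7) + 65)*(-129) = ((36 - 28) + 65)*(-129) = (8 + 65)*(-129) = 73*(-129) = -9417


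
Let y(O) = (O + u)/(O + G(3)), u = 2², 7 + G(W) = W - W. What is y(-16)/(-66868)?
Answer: -3/384491 ≈ -7.8025e-6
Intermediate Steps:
G(W) = -7 (G(W) = -7 + (W - W) = -7 + 0 = -7)
u = 4
y(O) = (4 + O)/(-7 + O) (y(O) = (O + 4)/(O - 7) = (4 + O)/(-7 + O))
y(-16)/(-66868) = ((4 - 16)/(-7 - 16))/(-66868) = (-12/(-23))*(-1/66868) = -1/23*(-12)*(-1/66868) = (12/23)*(-1/66868) = -3/384491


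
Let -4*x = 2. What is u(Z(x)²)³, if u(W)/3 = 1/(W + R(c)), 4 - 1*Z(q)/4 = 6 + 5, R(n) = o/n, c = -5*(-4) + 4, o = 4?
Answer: 5832/104154702625 ≈ 5.5994e-8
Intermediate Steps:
x = -½ (x = -¼*2 = -½ ≈ -0.50000)
c = 24 (c = 20 + 4 = 24)
R(n) = 4/n
Z(q) = -28 (Z(q) = 16 - 4*(6 + 5) = 16 - 4*11 = 16 - 44 = -28)
u(W) = 3/(⅙ + W) (u(W) = 3/(W + 4/24) = 3/(W + 4*(1/24)) = 3/(W + ⅙) = 3/(⅙ + W))
u(Z(x)²)³ = (18/(1 + 6*(-28)²))³ = (18/(1 + 6*784))³ = (18/(1 + 4704))³ = (18/4705)³ = 5832/104154702625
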